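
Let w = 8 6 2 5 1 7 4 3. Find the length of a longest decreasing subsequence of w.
5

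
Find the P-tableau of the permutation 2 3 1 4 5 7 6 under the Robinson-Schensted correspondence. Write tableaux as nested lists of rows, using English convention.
Insert 2: appended to row 1. P = [[2]].
Insert 3: appended to row 1. P = [[2, 3]].
Insert 1: 1 bumps 2 from row 1; 2 starts row 2. P = [[1, 3], [2]].
Insert 4: appended to row 1. P = [[1, 3, 4], [2]].
Insert 5: appended to row 1. P = [[1, 3, 4, 5], [2]].
Insert 7: appended to row 1. P = [[1, 3, 4, 5, 7], [2]].
Insert 6: 6 bumps 7 from row 1; 7 appends to row 2. P = [[1, 3, 4, 5, 6], [2, 7]].

So P = [[1, 3, 4, 5, 6], [2, 7]].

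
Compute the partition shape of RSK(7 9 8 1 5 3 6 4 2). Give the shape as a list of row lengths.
RSK row insertion gives P = [[1, 2, 4], [3, 6], [5, 8], [7], [9]], which has shape [3, 2, 2, 1, 1].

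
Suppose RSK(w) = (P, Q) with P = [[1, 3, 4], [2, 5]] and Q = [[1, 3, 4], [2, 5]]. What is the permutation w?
2 1 3 5 4

Reverse the RSK construction: for i from n down to 1, find the cell of Q containing i, remove the entry at that cell from P, and reverse-bump it up through P; the value ejected from row 1 is w(i).

Step i=5: Q has 5 at row 2, column 2; remove 5 from row 2 of P and reverse-bump: 5 enters row 1 and ejects 4. So w(5) = 4. P is now [[1, 3, 5], [2]].
Step i=4: Q has 4 at row 1, column 3; remove that cell from P, ejecting 5. So w(4) = 5. P is now [[1, 3], [2]].
Step i=3: Q has 3 at row 1, column 2; remove that cell from P, ejecting 3. So w(3) = 3. P is now [[1], [2]].
Step i=2: Q has 2 at row 2, column 1; remove 2 from row 2 of P and reverse-bump: 2 enters row 1 and ejects 1. So w(2) = 1. P is now [[2]].
Step i=1: Q has 1 at row 1, column 1; remove that cell from P, ejecting 2. So w(1) = 2. P is now [].

So w = 2 1 3 5 4.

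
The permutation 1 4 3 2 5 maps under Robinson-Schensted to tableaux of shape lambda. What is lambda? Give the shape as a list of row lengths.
RSK row insertion gives P = [[1, 2, 5], [3], [4]], which has shape [3, 1, 1].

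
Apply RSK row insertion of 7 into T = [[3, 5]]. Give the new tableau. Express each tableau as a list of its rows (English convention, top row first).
[[3, 5, 7]]

7 is larger than every entry of row 1, so it is appended to row 1. The new tableau is [[3, 5, 7]].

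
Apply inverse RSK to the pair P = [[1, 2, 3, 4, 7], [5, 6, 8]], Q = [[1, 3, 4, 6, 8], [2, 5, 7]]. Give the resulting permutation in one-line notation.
5 1 2 6 3 8 4 7

Reverse the RSK construction: for i from n down to 1, find the cell of Q containing i, remove the entry at that cell from P, and reverse-bump it up through P; the value ejected from row 1 is w(i).

Step i=8: Q has 8 at row 1, column 5; remove that cell from P, ejecting 7. So w(8) = 7. P is now [[1, 2, 3, 4], [5, 6, 8]].
Step i=7: Q has 7 at row 2, column 3; remove 8 from row 2 of P and reverse-bump: 8 enters row 1 and ejects 4. So w(7) = 4. P is now [[1, 2, 3, 8], [5, 6]].
Step i=6: Q has 6 at row 1, column 4; remove that cell from P, ejecting 8. So w(6) = 8. P is now [[1, 2, 3], [5, 6]].
Step i=5: Q has 5 at row 2, column 2; remove 6 from row 2 of P and reverse-bump: 6 enters row 1 and ejects 3. So w(5) = 3. P is now [[1, 2, 6], [5]].
Step i=4: Q has 4 at row 1, column 3; remove that cell from P, ejecting 6. So w(4) = 6. P is now [[1, 2], [5]].
Step i=3: Q has 3 at row 1, column 2; remove that cell from P, ejecting 2. So w(3) = 2. P is now [[1], [5]].
Step i=2: Q has 2 at row 2, column 1; remove 5 from row 2 of P and reverse-bump: 5 enters row 1 and ejects 1. So w(2) = 1. P is now [[5]].
Step i=1: Q has 1 at row 1, column 1; remove that cell from P, ejecting 5. So w(1) = 5. P is now [].

So w = 5 1 2 6 3 8 4 7.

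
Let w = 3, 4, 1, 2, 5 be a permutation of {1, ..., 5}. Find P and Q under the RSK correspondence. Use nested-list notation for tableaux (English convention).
P = [[1, 2, 5], [3, 4]], Q = [[1, 2, 5], [3, 4]]

Insert each entry of the permutation into P by Schensted row insertion, recording in Q the position of each new cell.

Insert 3: appended to row 1. P = [[3]].
Insert 4: appended to row 1. P = [[3, 4]].
Insert 1: 1 bumps 3 from row 1; 3 starts row 2. P = [[1, 4], [3]].
Insert 2: 2 bumps 4 from row 1; 4 appends to row 2. P = [[1, 2], [3, 4]].
Insert 5: appended to row 1. P = [[1, 2, 5], [3, 4]].

So P = [[1, 2, 5], [3, 4]], Q = [[1, 2, 5], [3, 4]].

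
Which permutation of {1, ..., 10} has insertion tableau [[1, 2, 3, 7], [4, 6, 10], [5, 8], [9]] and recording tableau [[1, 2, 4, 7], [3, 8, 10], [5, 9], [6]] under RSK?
1 9 5 8 4 2 10 6 3 7

Reverse the RSK construction: for i from n down to 1, find the cell of Q containing i, remove the entry at that cell from P, and reverse-bump it up through P; the value ejected from row 1 is w(i).

Step i=10: Q has 10 at row 2, column 3; remove 10 from row 2 of P and reverse-bump: 10 enters row 1 and ejects 7. So w(10) = 7. P is now [[1, 2, 3, 10], [4, 6], [5, 8], [9]].
Step i=9: Q has 9 at row 3, column 2; remove 8 from row 3 of P and reverse-bump: 8 enters row 2 and ejects 6; 6 enters row 1 and ejects 3. So w(9) = 3. P is now [[1, 2, 6, 10], [4, 8], [5], [9]].
Step i=8: Q has 8 at row 2, column 2; remove 8 from row 2 of P and reverse-bump: 8 enters row 1 and ejects 6. So w(8) = 6. P is now [[1, 2, 8, 10], [4], [5], [9]].
Step i=7: Q has 7 at row 1, column 4; remove that cell from P, ejecting 10. So w(7) = 10. P is now [[1, 2, 8], [4], [5], [9]].
Step i=6: Q has 6 at row 4, column 1; remove 9 from row 4 of P and reverse-bump: 9 enters row 3 and ejects 5; 5 enters row 2 and ejects 4; 4 enters row 1 and ejects 2. So w(6) = 2. P is now [[1, 4, 8], [5], [9]].
Step i=5: Q has 5 at row 3, column 1; remove 9 from row 3 of P and reverse-bump: 9 enters row 2 and ejects 5; 5 enters row 1 and ejects 4. So w(5) = 4. P is now [[1, 5, 8], [9]].
Step i=4: Q has 4 at row 1, column 3; remove that cell from P, ejecting 8. So w(4) = 8. P is now [[1, 5], [9]].
Step i=3: Q has 3 at row 2, column 1; remove 9 from row 2 of P and reverse-bump: 9 enters row 1 and ejects 5. So w(3) = 5. P is now [[1, 9]].
Step i=2: Q has 2 at row 1, column 2; remove that cell from P, ejecting 9. So w(2) = 9. P is now [[1]].
Step i=1: Q has 1 at row 1, column 1; remove that cell from P, ejecting 1. So w(1) = 1. P is now [].

So w = 1 9 5 8 4 2 10 6 3 7.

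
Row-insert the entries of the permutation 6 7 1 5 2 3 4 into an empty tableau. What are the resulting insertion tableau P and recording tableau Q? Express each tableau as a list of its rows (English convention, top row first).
Insert each entry of the permutation into P by Schensted row insertion, recording in Q the position of each new cell.

After inserting 6: P = [[6]].
After inserting 7: P = [[6, 7]].
After inserting 1: P = [[1, 7], [6]].
After inserting 5: P = [[1, 5], [6, 7]].
After inserting 2: P = [[1, 2], [5, 7], [6]].
After inserting 3: P = [[1, 2, 3], [5, 7], [6]].
After inserting 4: P = [[1, 2, 3, 4], [5, 7], [6]].

So P = [[1, 2, 3, 4], [5, 7], [6]], Q = [[1, 2, 6, 7], [3, 4], [5]].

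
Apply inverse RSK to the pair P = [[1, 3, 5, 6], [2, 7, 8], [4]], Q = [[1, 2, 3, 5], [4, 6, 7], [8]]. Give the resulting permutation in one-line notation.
Reverse RSK: for i = n, n-1, ..., 1, locate i in Q, remove the corresponding corner cell from P, and reverse-bump its entry up through P; the value ejected from row 1 is w(i).

So w = 2 4 7 3 8 5 6 1.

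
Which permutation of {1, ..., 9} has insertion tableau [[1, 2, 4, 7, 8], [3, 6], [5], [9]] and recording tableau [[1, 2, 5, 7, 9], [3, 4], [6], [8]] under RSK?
5 9 1 3 6 4 7 2 8

Reverse RSK: for i = n, n-1, ..., 1, locate i in Q, remove the corresponding corner cell from P, and reverse-bump its entry up through P; the value ejected from row 1 is w(i).

So w = 5 9 1 3 6 4 7 2 8.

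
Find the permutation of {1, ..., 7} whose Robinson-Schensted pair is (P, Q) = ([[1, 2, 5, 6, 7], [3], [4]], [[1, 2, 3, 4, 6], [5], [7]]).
1 4 5 6 3 7 2

Reverse the RSK construction: for i from n down to 1, find the cell of Q containing i, remove the entry at that cell from P, and reverse-bump it up through P; the value ejected from row 1 is w(i).

Step i=7: Q has 7 at row 3, column 1; remove 4 from row 3 of P and reverse-bump: 4 enters row 2 and ejects 3; 3 enters row 1 and ejects 2. So w(7) = 2. P is now [[1, 3, 5, 6, 7], [4]].
Step i=6: Q has 6 at row 1, column 5; remove that cell from P, ejecting 7. So w(6) = 7. P is now [[1, 3, 5, 6], [4]].
Step i=5: Q has 5 at row 2, column 1; remove 4 from row 2 of P and reverse-bump: 4 enters row 1 and ejects 3. So w(5) = 3. P is now [[1, 4, 5, 6]].
Step i=4: Q has 4 at row 1, column 4; remove that cell from P, ejecting 6. So w(4) = 6. P is now [[1, 4, 5]].
Step i=3: Q has 3 at row 1, column 3; remove that cell from P, ejecting 5. So w(3) = 5. P is now [[1, 4]].
Step i=2: Q has 2 at row 1, column 2; remove that cell from P, ejecting 4. So w(2) = 4. P is now [[1]].
Step i=1: Q has 1 at row 1, column 1; remove that cell from P, ejecting 1. So w(1) = 1. P is now [].

So w = 1 4 5 6 3 7 2.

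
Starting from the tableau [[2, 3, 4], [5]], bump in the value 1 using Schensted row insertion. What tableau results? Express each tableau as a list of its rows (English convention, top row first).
In row 1, 1 replaces 2 (the leftmost entry greater than 1); 2 is bumped to row 2. In row 2, 2 replaces 5 (the leftmost entry greater than 2); 5 is bumped to row 3. 5 starts a new row 3. The new tableau is [[1, 3, 4], [2], [5]].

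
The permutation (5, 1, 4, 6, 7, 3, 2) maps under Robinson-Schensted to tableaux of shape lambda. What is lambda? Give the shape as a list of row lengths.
[4, 1, 1, 1]

RSK row insertion gives P = [[1, 2, 6, 7], [3], [4], [5]], which has shape [4, 1, 1, 1].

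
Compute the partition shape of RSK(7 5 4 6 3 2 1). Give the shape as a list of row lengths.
[2, 1, 1, 1, 1, 1]

Row-insert each entry into an empty tableau.

After inserting 7: P = [[7]].
After inserting 5: P = [[5], [7]].
After inserting 4: P = [[4], [5], [7]].
After inserting 6: P = [[4, 6], [5], [7]].
After inserting 3: P = [[3, 6], [4], [5], [7]].
After inserting 2: P = [[2, 6], [3], [4], [5], [7]].
After inserting 1: P = [[1, 6], [2], [3], [4], [5], [7]].

The final insertion tableau P = [[1, 6], [2], [3], [4], [5], [7]] has shape [2, 1, 1, 1, 1, 1].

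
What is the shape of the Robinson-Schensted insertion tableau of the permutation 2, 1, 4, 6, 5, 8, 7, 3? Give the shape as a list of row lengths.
Row-insert each entry into an empty tableau.

After inserting 2: P = [[2]].
After inserting 1: P = [[1], [2]].
After inserting 4: P = [[1, 4], [2]].
After inserting 6: P = [[1, 4, 6], [2]].
After inserting 5: P = [[1, 4, 5], [2, 6]].
After inserting 8: P = [[1, 4, 5, 8], [2, 6]].
After inserting 7: P = [[1, 4, 5, 7], [2, 6, 8]].
After inserting 3: P = [[1, 3, 5, 7], [2, 4, 8], [6]].

The final insertion tableau P = [[1, 3, 5, 7], [2, 4, 8], [6]] has shape [4, 3, 1].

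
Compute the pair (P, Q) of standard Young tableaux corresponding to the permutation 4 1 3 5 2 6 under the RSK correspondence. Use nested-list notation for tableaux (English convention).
Insert each entry of the permutation into P by Schensted row insertion, recording in Q the position of each new cell.

Insert 4: appended to row 1. P = [[4]].
Insert 1: 1 bumps 4 from row 1; 4 starts row 2. P = [[1], [4]].
Insert 3: appended to row 1. P = [[1, 3], [4]].
Insert 5: appended to row 1. P = [[1, 3, 5], [4]].
Insert 2: 2 bumps 3 from row 1; 3 bumps 4 from row 2; 4 starts row 3. P = [[1, 2, 5], [3], [4]].
Insert 6: appended to row 1. P = [[1, 2, 5, 6], [3], [4]].

So P = [[1, 2, 5, 6], [3], [4]], Q = [[1, 3, 4, 6], [2], [5]].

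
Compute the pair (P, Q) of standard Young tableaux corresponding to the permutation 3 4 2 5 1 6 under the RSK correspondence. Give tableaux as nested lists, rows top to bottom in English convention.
Insert each entry of the permutation into P by Schensted row insertion, recording in Q the position of each new cell.

Insert 3: appended to row 1. P = [[3]], Q = [[1]].
Insert 4: appended to row 1. P = [[3, 4]], Q = [[1, 2]].
Insert 2: 2 bumps 3 from row 1; 3 starts row 2. P = [[2, 4], [3]], Q = [[1, 2], [3]].
Insert 5: appended to row 1. P = [[2, 4, 5], [3]], Q = [[1, 2, 4], [3]].
Insert 1: 1 bumps 2 from row 1; 2 bumps 3 from row 2; 3 starts row 3. P = [[1, 4, 5], [2], [3]], Q = [[1, 2, 4], [3], [5]].
Insert 6: appended to row 1. P = [[1, 4, 5, 6], [2], [3]], Q = [[1, 2, 4, 6], [3], [5]].

So P = [[1, 4, 5, 6], [2], [3]], Q = [[1, 2, 4, 6], [3], [5]].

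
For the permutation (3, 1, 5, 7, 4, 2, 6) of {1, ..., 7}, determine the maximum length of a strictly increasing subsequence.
3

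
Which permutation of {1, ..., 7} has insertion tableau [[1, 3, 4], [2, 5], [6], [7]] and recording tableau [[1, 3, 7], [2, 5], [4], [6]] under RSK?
Reverse the RSK construction: for i from n down to 1, find the cell of Q containing i, remove the entry at that cell from P, and reverse-bump it up through P; the value ejected from row 1 is w(i).

Step i=7: Q has 7 at row 1, column 3; remove that cell from P, ejecting 4. So w(7) = 4. P is now [[1, 3], [2, 5], [6], [7]].
Step i=6: Q has 6 at row 4, column 1; remove 7 from row 4 of P and reverse-bump: 7 enters row 3 and ejects 6; 6 enters row 2 and ejects 5; 5 enters row 1 and ejects 3. So w(6) = 3. P is now [[1, 5], [2, 6], [7]].
Step i=5: Q has 5 at row 2, column 2; remove 6 from row 2 of P and reverse-bump: 6 enters row 1 and ejects 5. So w(5) = 5. P is now [[1, 6], [2], [7]].
Step i=4: Q has 4 at row 3, column 1; remove 7 from row 3 of P and reverse-bump: 7 enters row 2 and ejects 2; 2 enters row 1 and ejects 1. So w(4) = 1. P is now [[2, 6], [7]].
Step i=3: Q has 3 at row 1, column 2; remove that cell from P, ejecting 6. So w(3) = 6. P is now [[2], [7]].
Step i=2: Q has 2 at row 2, column 1; remove 7 from row 2 of P and reverse-bump: 7 enters row 1 and ejects 2. So w(2) = 2. P is now [[7]].
Step i=1: Q has 1 at row 1, column 1; remove that cell from P, ejecting 7. So w(1) = 7. P is now [].

So w = 7 2 6 1 5 3 4.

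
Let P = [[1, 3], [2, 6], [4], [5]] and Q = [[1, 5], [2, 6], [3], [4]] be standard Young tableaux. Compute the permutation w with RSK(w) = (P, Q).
5 4 2 1 6 3

Reverse RSK: for i = n, n-1, ..., 1, locate i in Q, remove the corresponding corner cell from P, and reverse-bump its entry up through P; the value ejected from row 1 is w(i).

So w = 5 4 2 1 6 3.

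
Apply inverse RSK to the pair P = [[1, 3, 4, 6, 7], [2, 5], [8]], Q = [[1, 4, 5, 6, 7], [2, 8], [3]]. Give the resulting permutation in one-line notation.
8 2 1 3 5 6 7 4

Reverse the RSK construction: for i from n down to 1, find the cell of Q containing i, remove the entry at that cell from P, and reverse-bump it up through P; the value ejected from row 1 is w(i).

Step i=8: Q has 8 at row 2, column 2; remove 5 from row 2 of P and reverse-bump: 5 enters row 1 and ejects 4. So w(8) = 4. P is now [[1, 3, 5, 6, 7], [2], [8]].
Step i=7: Q has 7 at row 1, column 5; remove that cell from P, ejecting 7. So w(7) = 7. P is now [[1, 3, 5, 6], [2], [8]].
Step i=6: Q has 6 at row 1, column 4; remove that cell from P, ejecting 6. So w(6) = 6. P is now [[1, 3, 5], [2], [8]].
Step i=5: Q has 5 at row 1, column 3; remove that cell from P, ejecting 5. So w(5) = 5. P is now [[1, 3], [2], [8]].
Step i=4: Q has 4 at row 1, column 2; remove that cell from P, ejecting 3. So w(4) = 3. P is now [[1], [2], [8]].
Step i=3: Q has 3 at row 3, column 1; remove 8 from row 3 of P and reverse-bump: 8 enters row 2 and ejects 2; 2 enters row 1 and ejects 1. So w(3) = 1. P is now [[2], [8]].
Step i=2: Q has 2 at row 2, column 1; remove 8 from row 2 of P and reverse-bump: 8 enters row 1 and ejects 2. So w(2) = 2. P is now [[8]].
Step i=1: Q has 1 at row 1, column 1; remove that cell from P, ejecting 8. So w(1) = 8. P is now [].

So w = 8 2 1 3 5 6 7 4.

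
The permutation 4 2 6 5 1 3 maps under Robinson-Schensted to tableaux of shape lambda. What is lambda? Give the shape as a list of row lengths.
Row-insert each entry into an empty tableau.

After inserting 4: P = [[4]].
After inserting 2: P = [[2], [4]].
After inserting 6: P = [[2, 6], [4]].
After inserting 5: P = [[2, 5], [4, 6]].
After inserting 1: P = [[1, 5], [2, 6], [4]].
After inserting 3: P = [[1, 3], [2, 5], [4, 6]].

The final insertion tableau P = [[1, 3], [2, 5], [4, 6]] has shape [2, 2, 2].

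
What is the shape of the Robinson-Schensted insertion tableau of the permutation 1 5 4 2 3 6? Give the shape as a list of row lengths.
[4, 1, 1]

Row-insert each entry into an empty tableau.

After inserting 1: P = [[1]].
After inserting 5: P = [[1, 5]].
After inserting 4: P = [[1, 4], [5]].
After inserting 2: P = [[1, 2], [4], [5]].
After inserting 3: P = [[1, 2, 3], [4], [5]].
After inserting 6: P = [[1, 2, 3, 6], [4], [5]].

The final insertion tableau P = [[1, 2, 3, 6], [4], [5]] has shape [4, 1, 1].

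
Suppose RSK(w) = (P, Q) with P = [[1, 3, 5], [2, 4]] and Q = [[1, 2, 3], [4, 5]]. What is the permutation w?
Reverse the RSK construction: for i from n down to 1, find the cell of Q containing i, remove the entry at that cell from P, and reverse-bump it up through P; the value ejected from row 1 is w(i).

Step i=5: Q has 5 at row 2, column 2; remove 4 from row 2 of P and reverse-bump: 4 enters row 1 and ejects 3. So w(5) = 3. P is now [[1, 4, 5], [2]].
Step i=4: Q has 4 at row 2, column 1; remove 2 from row 2 of P and reverse-bump: 2 enters row 1 and ejects 1. So w(4) = 1. P is now [[2, 4, 5]].
Step i=3: Q has 3 at row 1, column 3; remove that cell from P, ejecting 5. So w(3) = 5. P is now [[2, 4]].
Step i=2: Q has 2 at row 1, column 2; remove that cell from P, ejecting 4. So w(2) = 4. P is now [[2]].
Step i=1: Q has 1 at row 1, column 1; remove that cell from P, ejecting 2. So w(1) = 2. P is now [].

So w = 2 4 5 1 3.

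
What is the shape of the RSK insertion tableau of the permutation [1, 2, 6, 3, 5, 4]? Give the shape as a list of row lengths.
RSK row insertion gives P = [[1, 2, 3, 4], [5], [6]], which has shape [4, 1, 1].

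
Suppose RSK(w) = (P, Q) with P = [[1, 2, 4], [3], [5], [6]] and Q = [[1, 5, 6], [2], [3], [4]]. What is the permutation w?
6 5 3 1 2 4

Reverse the RSK construction: for i from n down to 1, find the cell of Q containing i, remove the entry at that cell from P, and reverse-bump it up through P; the value ejected from row 1 is w(i).

Step i=6: Q has 6 at row 1, column 3; remove that cell from P, ejecting 4. So w(6) = 4. P is now [[1, 2], [3], [5], [6]].
Step i=5: Q has 5 at row 1, column 2; remove that cell from P, ejecting 2. So w(5) = 2. P is now [[1], [3], [5], [6]].
Step i=4: Q has 4 at row 4, column 1; remove 6 from row 4 of P and reverse-bump: 6 enters row 3 and ejects 5; 5 enters row 2 and ejects 3; 3 enters row 1 and ejects 1. So w(4) = 1. P is now [[3], [5], [6]].
Step i=3: Q has 3 at row 3, column 1; remove 6 from row 3 of P and reverse-bump: 6 enters row 2 and ejects 5; 5 enters row 1 and ejects 3. So w(3) = 3. P is now [[5], [6]].
Step i=2: Q has 2 at row 2, column 1; remove 6 from row 2 of P and reverse-bump: 6 enters row 1 and ejects 5. So w(2) = 5. P is now [[6]].
Step i=1: Q has 1 at row 1, column 1; remove that cell from P, ejecting 6. So w(1) = 6. P is now [].

So w = 6 5 3 1 2 4.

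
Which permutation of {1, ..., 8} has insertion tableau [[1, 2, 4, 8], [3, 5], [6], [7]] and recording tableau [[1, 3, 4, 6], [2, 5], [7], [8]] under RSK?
Reverse the RSK construction: for i from n down to 1, find the cell of Q containing i, remove the entry at that cell from P, and reverse-bump it up through P; the value ejected from row 1 is w(i).

Step i=8: Q has 8 at row 4, column 1; remove 7 from row 4 of P and reverse-bump: 7 enters row 3 and ejects 6; 6 enters row 2 and ejects 5; 5 enters row 1 and ejects 4. So w(8) = 4. P is now [[1, 2, 5, 8], [3, 6], [7]].
Step i=7: Q has 7 at row 3, column 1; remove 7 from row 3 of P and reverse-bump: 7 enters row 2 and ejects 6; 6 enters row 1 and ejects 5. So w(7) = 5. P is now [[1, 2, 6, 8], [3, 7]].
Step i=6: Q has 6 at row 1, column 4; remove that cell from P, ejecting 8. So w(6) = 8. P is now [[1, 2, 6], [3, 7]].
Step i=5: Q has 5 at row 2, column 2; remove 7 from row 2 of P and reverse-bump: 7 enters row 1 and ejects 6. So w(5) = 6. P is now [[1, 2, 7], [3]].
Step i=4: Q has 4 at row 1, column 3; remove that cell from P, ejecting 7. So w(4) = 7. P is now [[1, 2], [3]].
Step i=3: Q has 3 at row 1, column 2; remove that cell from P, ejecting 2. So w(3) = 2. P is now [[1], [3]].
Step i=2: Q has 2 at row 2, column 1; remove 3 from row 2 of P and reverse-bump: 3 enters row 1 and ejects 1. So w(2) = 1. P is now [[3]].
Step i=1: Q has 1 at row 1, column 1; remove that cell from P, ejecting 3. So w(1) = 3. P is now [].

So w = 3 1 2 7 6 8 5 4.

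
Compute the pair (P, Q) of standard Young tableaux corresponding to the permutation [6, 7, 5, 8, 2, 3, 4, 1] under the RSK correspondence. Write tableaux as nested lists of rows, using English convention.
P = [[1, 3, 4], [2, 7, 8], [5], [6]], Q = [[1, 2, 4], [3, 6, 7], [5], [8]]

Insert each entry of the permutation into P by Schensted row insertion, recording in Q the position of each new cell.

Insert 6: appended to row 1. P = [[6]].
Insert 7: appended to row 1. P = [[6, 7]].
Insert 5: 5 bumps 6 from row 1; 6 starts row 2. P = [[5, 7], [6]].
Insert 8: appended to row 1. P = [[5, 7, 8], [6]].
Insert 2: 2 bumps 5 from row 1; 5 bumps 6 from row 2; 6 starts row 3. P = [[2, 7, 8], [5], [6]].
Insert 3: 3 bumps 7 from row 1; 7 appends to row 2. P = [[2, 3, 8], [5, 7], [6]].
Insert 4: 4 bumps 8 from row 1; 8 appends to row 2. P = [[2, 3, 4], [5, 7, 8], [6]].
Insert 1: 1 bumps 2 from row 1; 2 bumps 5 from row 2; 5 bumps 6 from row 3; 6 starts row 4. P = [[1, 3, 4], [2, 7, 8], [5], [6]].

So P = [[1, 3, 4], [2, 7, 8], [5], [6]], Q = [[1, 2, 4], [3, 6, 7], [5], [8]].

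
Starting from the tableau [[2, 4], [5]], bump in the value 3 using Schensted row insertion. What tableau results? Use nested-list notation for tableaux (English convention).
[[2, 3], [4], [5]]

In row 1, 3 replaces 4 (the leftmost entry greater than 3); 4 is bumped to row 2. In row 2, 4 replaces 5 (the leftmost entry greater than 4); 5 is bumped to row 3. 5 starts a new row 3. The new tableau is [[2, 3], [4], [5]].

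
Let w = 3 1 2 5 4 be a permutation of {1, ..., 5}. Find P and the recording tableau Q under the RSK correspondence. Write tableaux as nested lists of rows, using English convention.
Insert each entry of the permutation into P by Schensted row insertion, recording in Q the position of each new cell.

Insert 3: appended to row 1. P = [[3]].
Insert 1: 1 bumps 3 from row 1; 3 starts row 2. P = [[1], [3]].
Insert 2: appended to row 1. P = [[1, 2], [3]].
Insert 5: appended to row 1. P = [[1, 2, 5], [3]].
Insert 4: 4 bumps 5 from row 1; 5 appends to row 2. P = [[1, 2, 4], [3, 5]].

So P = [[1, 2, 4], [3, 5]], Q = [[1, 3, 4], [2, 5]].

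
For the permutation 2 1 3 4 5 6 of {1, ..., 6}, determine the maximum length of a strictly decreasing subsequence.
2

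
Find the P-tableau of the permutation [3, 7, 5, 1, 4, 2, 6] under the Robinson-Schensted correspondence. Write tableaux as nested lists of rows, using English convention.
P = [[1, 2, 6], [3, 4], [5], [7]]

Insert 3: appended to row 1. P = [[3]].
Insert 7: appended to row 1. P = [[3, 7]].
Insert 5: 5 bumps 7 from row 1; 7 starts row 2. P = [[3, 5], [7]].
Insert 1: 1 bumps 3 from row 1; 3 bumps 7 from row 2; 7 starts row 3. P = [[1, 5], [3], [7]].
Insert 4: 4 bumps 5 from row 1; 5 appends to row 2. P = [[1, 4], [3, 5], [7]].
Insert 2: 2 bumps 4 from row 1; 4 bumps 5 from row 2; 5 bumps 7 from row 3; 7 starts row 4. P = [[1, 2], [3, 4], [5], [7]].
Insert 6: appended to row 1. P = [[1, 2, 6], [3, 4], [5], [7]].

So P = [[1, 2, 6], [3, 4], [5], [7]].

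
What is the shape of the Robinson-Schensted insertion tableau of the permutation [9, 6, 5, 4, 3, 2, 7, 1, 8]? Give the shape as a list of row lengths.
[3, 1, 1, 1, 1, 1, 1]

Row-insert each entry into an empty tableau.

After inserting 9: P = [[9]].
After inserting 6: P = [[6], [9]].
After inserting 5: P = [[5], [6], [9]].
After inserting 4: P = [[4], [5], [6], [9]].
After inserting 3: P = [[3], [4], [5], [6], [9]].
After inserting 2: P = [[2], [3], [4], [5], [6], [9]].
After inserting 7: P = [[2, 7], [3], [4], [5], [6], [9]].
After inserting 1: P = [[1, 7], [2], [3], [4], [5], [6], [9]].
After inserting 8: P = [[1, 7, 8], [2], [3], [4], [5], [6], [9]].

The final insertion tableau P = [[1, 7, 8], [2], [3], [4], [5], [6], [9]] has shape [3, 1, 1, 1, 1, 1, 1].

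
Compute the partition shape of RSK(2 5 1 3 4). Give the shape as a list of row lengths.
[3, 2]

RSK row insertion gives P = [[1, 3, 4], [2, 5]], which has shape [3, 2].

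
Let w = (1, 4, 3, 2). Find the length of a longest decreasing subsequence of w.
3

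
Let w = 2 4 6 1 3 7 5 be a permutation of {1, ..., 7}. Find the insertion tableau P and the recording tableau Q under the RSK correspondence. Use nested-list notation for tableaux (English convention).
Insert each entry of the permutation into P by Schensted row insertion, recording in Q the position of each new cell.

Insert 2: appended to row 1. P = [[2]].
Insert 4: appended to row 1. P = [[2, 4]].
Insert 6: appended to row 1. P = [[2, 4, 6]].
Insert 1: 1 bumps 2 from row 1; 2 starts row 2. P = [[1, 4, 6], [2]].
Insert 3: 3 bumps 4 from row 1; 4 appends to row 2. P = [[1, 3, 6], [2, 4]].
Insert 7: appended to row 1. P = [[1, 3, 6, 7], [2, 4]].
Insert 5: 5 bumps 6 from row 1; 6 appends to row 2. P = [[1, 3, 5, 7], [2, 4, 6]].

So P = [[1, 3, 5, 7], [2, 4, 6]], Q = [[1, 2, 3, 6], [4, 5, 7]].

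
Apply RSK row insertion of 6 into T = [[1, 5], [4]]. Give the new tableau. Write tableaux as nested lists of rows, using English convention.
[[1, 5, 6], [4]]

6 is larger than every entry of row 1, so it is appended to row 1. The new tableau is [[1, 5, 6], [4]].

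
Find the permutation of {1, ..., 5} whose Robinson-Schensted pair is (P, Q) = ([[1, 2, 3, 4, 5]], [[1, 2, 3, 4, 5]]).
Reverse the RSK construction: for i from n down to 1, find the cell of Q containing i, remove the entry at that cell from P, and reverse-bump it up through P; the value ejected from row 1 is w(i).

Step i=5: Q has 5 at row 1, column 5; remove that cell from P, ejecting 5. So w(5) = 5. P is now [[1, 2, 3, 4]].
Step i=4: Q has 4 at row 1, column 4; remove that cell from P, ejecting 4. So w(4) = 4. P is now [[1, 2, 3]].
Step i=3: Q has 3 at row 1, column 3; remove that cell from P, ejecting 3. So w(3) = 3. P is now [[1, 2]].
Step i=2: Q has 2 at row 1, column 2; remove that cell from P, ejecting 2. So w(2) = 2. P is now [[1]].
Step i=1: Q has 1 at row 1, column 1; remove that cell from P, ejecting 1. So w(1) = 1. P is now [].

So w = 1 2 3 4 5.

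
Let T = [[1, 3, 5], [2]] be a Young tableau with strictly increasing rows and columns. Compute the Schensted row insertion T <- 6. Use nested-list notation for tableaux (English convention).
6 is larger than every entry of row 1, so it is appended to row 1. The new tableau is [[1, 3, 5, 6], [2]].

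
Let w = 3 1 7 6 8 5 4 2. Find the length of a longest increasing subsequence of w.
3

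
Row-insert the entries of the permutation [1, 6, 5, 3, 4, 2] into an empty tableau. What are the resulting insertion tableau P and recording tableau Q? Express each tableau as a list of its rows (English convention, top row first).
P = [[1, 2, 4], [3], [5], [6]], Q = [[1, 2, 5], [3], [4], [6]]

Insert each entry of the permutation into P by Schensted row insertion, recording in Q the position of each new cell.

Insert 1: appended to row 1. P = [[1]].
Insert 6: appended to row 1. P = [[1, 6]].
Insert 5: 5 bumps 6 from row 1; 6 starts row 2. P = [[1, 5], [6]].
Insert 3: 3 bumps 5 from row 1; 5 bumps 6 from row 2; 6 starts row 3. P = [[1, 3], [5], [6]].
Insert 4: appended to row 1. P = [[1, 3, 4], [5], [6]].
Insert 2: 2 bumps 3 from row 1; 3 bumps 5 from row 2; 5 bumps 6 from row 3; 6 starts row 4. P = [[1, 2, 4], [3], [5], [6]].

So P = [[1, 2, 4], [3], [5], [6]], Q = [[1, 2, 5], [3], [4], [6]].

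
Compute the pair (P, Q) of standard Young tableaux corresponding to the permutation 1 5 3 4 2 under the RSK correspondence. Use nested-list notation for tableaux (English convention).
Insert each entry of the permutation into P by Schensted row insertion, recording in Q the position of each new cell.

Insert 1: appended to row 1. P = [[1]], Q = [[1]].
Insert 5: appended to row 1. P = [[1, 5]], Q = [[1, 2]].
Insert 3: 3 bumps 5 from row 1; 5 starts row 2. P = [[1, 3], [5]], Q = [[1, 2], [3]].
Insert 4: appended to row 1. P = [[1, 3, 4], [5]], Q = [[1, 2, 4], [3]].
Insert 2: 2 bumps 3 from row 1; 3 bumps 5 from row 2; 5 starts row 3. P = [[1, 2, 4], [3], [5]], Q = [[1, 2, 4], [3], [5]].

So P = [[1, 2, 4], [3], [5]], Q = [[1, 2, 4], [3], [5]].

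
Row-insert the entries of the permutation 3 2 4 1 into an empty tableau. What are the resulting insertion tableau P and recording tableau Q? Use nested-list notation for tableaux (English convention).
P = [[1, 4], [2], [3]], Q = [[1, 3], [2], [4]]

Insert each entry of the permutation into P by Schensted row insertion, recording in Q the position of each new cell.

After inserting 3: P = [[3]].
After inserting 2: P = [[2], [3]].
After inserting 4: P = [[2, 4], [3]].
After inserting 1: P = [[1, 4], [2], [3]].

So P = [[1, 4], [2], [3]], Q = [[1, 3], [2], [4]].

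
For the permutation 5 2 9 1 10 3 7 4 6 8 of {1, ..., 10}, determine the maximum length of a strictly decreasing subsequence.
3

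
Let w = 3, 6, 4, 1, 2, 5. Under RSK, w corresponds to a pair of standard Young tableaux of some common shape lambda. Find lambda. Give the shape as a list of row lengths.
[3, 2, 1]

Row-insert each entry into an empty tableau.

After inserting 3: P = [[3]].
After inserting 6: P = [[3, 6]].
After inserting 4: P = [[3, 4], [6]].
After inserting 1: P = [[1, 4], [3], [6]].
After inserting 2: P = [[1, 2], [3, 4], [6]].
After inserting 5: P = [[1, 2, 5], [3, 4], [6]].

The final insertion tableau P = [[1, 2, 5], [3, 4], [6]] has shape [3, 2, 1].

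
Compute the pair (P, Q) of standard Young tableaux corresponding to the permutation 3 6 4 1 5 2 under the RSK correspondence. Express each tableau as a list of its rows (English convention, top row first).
Insert each entry of the permutation into P by Schensted row insertion, recording in Q the position of each new cell.

Insert 3: appended to row 1. P = [[3]].
Insert 6: appended to row 1. P = [[3, 6]].
Insert 4: 4 bumps 6 from row 1; 6 starts row 2. P = [[3, 4], [6]].
Insert 1: 1 bumps 3 from row 1; 3 bumps 6 from row 2; 6 starts row 3. P = [[1, 4], [3], [6]].
Insert 5: appended to row 1. P = [[1, 4, 5], [3], [6]].
Insert 2: 2 bumps 4 from row 1; 4 appends to row 2. P = [[1, 2, 5], [3, 4], [6]].

So P = [[1, 2, 5], [3, 4], [6]], Q = [[1, 2, 5], [3, 6], [4]].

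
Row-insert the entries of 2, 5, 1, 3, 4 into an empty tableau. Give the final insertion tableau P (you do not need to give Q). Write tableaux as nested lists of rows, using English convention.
Insert 2: appended to row 1. P = [[2]].
Insert 5: appended to row 1. P = [[2, 5]].
Insert 1: 1 bumps 2 from row 1; 2 starts row 2. P = [[1, 5], [2]].
Insert 3: 3 bumps 5 from row 1; 5 appends to row 2. P = [[1, 3], [2, 5]].
Insert 4: appended to row 1. P = [[1, 3, 4], [2, 5]].

So P = [[1, 3, 4], [2, 5]].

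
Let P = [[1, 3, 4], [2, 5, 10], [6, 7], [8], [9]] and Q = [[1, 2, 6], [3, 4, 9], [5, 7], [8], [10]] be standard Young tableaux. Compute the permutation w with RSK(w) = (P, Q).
Reverse RSK: for i = n, n-1, ..., 1, locate i in Q, remove the corresponding corner cell from P, and reverse-bump its entry up through P; the value ejected from row 1 is w(i).

So w = 6 9 2 8 1 10 7 3 5 4.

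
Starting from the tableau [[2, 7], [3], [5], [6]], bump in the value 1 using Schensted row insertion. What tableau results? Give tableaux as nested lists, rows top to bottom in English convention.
In row 1, 1 replaces 2 (the leftmost entry greater than 1); 2 is bumped to row 2. In row 2, 2 replaces 3 (the leftmost entry greater than 2); 3 is bumped to row 3. In row 3, 3 replaces 5 (the leftmost entry greater than 3); 5 is bumped to row 4. In row 4, 5 replaces 6 (the leftmost entry greater than 5); 6 is bumped to row 5. 6 starts a new row 5. The new tableau is [[1, 7], [2], [3], [5], [6]].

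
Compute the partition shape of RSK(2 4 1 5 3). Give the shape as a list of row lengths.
RSK row insertion gives P = [[1, 3, 5], [2, 4]], which has shape [3, 2].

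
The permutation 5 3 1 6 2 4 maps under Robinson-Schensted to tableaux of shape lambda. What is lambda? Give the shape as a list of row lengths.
Row-insert each entry into an empty tableau.

After inserting 5: P = [[5]].
After inserting 3: P = [[3], [5]].
After inserting 1: P = [[1], [3], [5]].
After inserting 6: P = [[1, 6], [3], [5]].
After inserting 2: P = [[1, 2], [3, 6], [5]].
After inserting 4: P = [[1, 2, 4], [3, 6], [5]].

The final insertion tableau P = [[1, 2, 4], [3, 6], [5]] has shape [3, 2, 1].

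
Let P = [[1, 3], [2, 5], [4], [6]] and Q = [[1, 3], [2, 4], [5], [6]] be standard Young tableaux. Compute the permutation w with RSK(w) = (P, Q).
Reverse the RSK construction: for i from n down to 1, find the cell of Q containing i, remove the entry at that cell from P, and reverse-bump it up through P; the value ejected from row 1 is w(i).

Step i=6: Q has 6 at row 4, column 1; remove 6 from row 4 of P and reverse-bump: 6 enters row 3 and ejects 4; 4 enters row 2 and ejects 2; 2 enters row 1 and ejects 1. So w(6) = 1. P is now [[2, 3], [4, 5], [6]].
Step i=5: Q has 5 at row 3, column 1; remove 6 from row 3 of P and reverse-bump: 6 enters row 2 and ejects 5; 5 enters row 1 and ejects 3. So w(5) = 3. P is now [[2, 5], [4, 6]].
Step i=4: Q has 4 at row 2, column 2; remove 6 from row 2 of P and reverse-bump: 6 enters row 1 and ejects 5. So w(4) = 5. P is now [[2, 6], [4]].
Step i=3: Q has 3 at row 1, column 2; remove that cell from P, ejecting 6. So w(3) = 6. P is now [[2], [4]].
Step i=2: Q has 2 at row 2, column 1; remove 4 from row 2 of P and reverse-bump: 4 enters row 1 and ejects 2. So w(2) = 2. P is now [[4]].
Step i=1: Q has 1 at row 1, column 1; remove that cell from P, ejecting 4. So w(1) = 4. P is now [].

So w = 4 2 6 5 3 1.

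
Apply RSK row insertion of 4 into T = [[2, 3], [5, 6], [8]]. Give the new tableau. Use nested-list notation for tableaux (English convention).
[[2, 3, 4], [5, 6], [8]]

4 is larger than every entry of row 1, so it is appended to row 1. The new tableau is [[2, 3, 4], [5, 6], [8]].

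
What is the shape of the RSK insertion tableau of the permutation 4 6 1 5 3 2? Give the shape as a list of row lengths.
RSK row insertion gives P = [[1, 2], [3, 5], [4], [6]], which has shape [2, 2, 1, 1].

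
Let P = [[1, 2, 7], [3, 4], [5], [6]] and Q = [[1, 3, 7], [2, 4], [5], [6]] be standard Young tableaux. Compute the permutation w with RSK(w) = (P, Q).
Reverse the RSK construction: for i from n down to 1, find the cell of Q containing i, remove the entry at that cell from P, and reverse-bump it up through P; the value ejected from row 1 is w(i).

Step i=7: Q has 7 at row 1, column 3; remove that cell from P, ejecting 7. So w(7) = 7. P is now [[1, 2], [3, 4], [5], [6]].
Step i=6: Q has 6 at row 4, column 1; remove 6 from row 4 of P and reverse-bump: 6 enters row 3 and ejects 5; 5 enters row 2 and ejects 4; 4 enters row 1 and ejects 2. So w(6) = 2. P is now [[1, 4], [3, 5], [6]].
Step i=5: Q has 5 at row 3, column 1; remove 6 from row 3 of P and reverse-bump: 6 enters row 2 and ejects 5; 5 enters row 1 and ejects 4. So w(5) = 4. P is now [[1, 5], [3, 6]].
Step i=4: Q has 4 at row 2, column 2; remove 6 from row 2 of P and reverse-bump: 6 enters row 1 and ejects 5. So w(4) = 5. P is now [[1, 6], [3]].
Step i=3: Q has 3 at row 1, column 2; remove that cell from P, ejecting 6. So w(3) = 6. P is now [[1], [3]].
Step i=2: Q has 2 at row 2, column 1; remove 3 from row 2 of P and reverse-bump: 3 enters row 1 and ejects 1. So w(2) = 1. P is now [[3]].
Step i=1: Q has 1 at row 1, column 1; remove that cell from P, ejecting 3. So w(1) = 3. P is now [].

So w = 3 1 6 5 4 2 7.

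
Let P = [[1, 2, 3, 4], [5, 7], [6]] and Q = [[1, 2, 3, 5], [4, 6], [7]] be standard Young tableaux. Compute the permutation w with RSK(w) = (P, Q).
Reverse RSK: for i = n, n-1, ..., 1, locate i in Q, remove the corresponding corner cell from P, and reverse-bump its entry up through P; the value ejected from row 1 is w(i).

So w = 1 2 6 3 7 5 4.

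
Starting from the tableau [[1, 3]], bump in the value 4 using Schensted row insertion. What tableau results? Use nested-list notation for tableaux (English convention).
4 is larger than every entry of row 1, so it is appended to row 1. The new tableau is [[1, 3, 4]].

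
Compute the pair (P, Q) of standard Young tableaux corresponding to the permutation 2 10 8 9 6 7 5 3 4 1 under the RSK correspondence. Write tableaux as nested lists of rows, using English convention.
P = [[1, 3, 4], [2, 7], [5, 9], [6], [8], [10]], Q = [[1, 2, 4], [3, 6], [5, 9], [7], [8], [10]]

Insert each entry of the permutation into P by Schensted row insertion, recording in Q the position of each new cell.

After inserting 2: P = [[2]].
After inserting 10: P = [[2, 10]].
After inserting 8: P = [[2, 8], [10]].
After inserting 9: P = [[2, 8, 9], [10]].
After inserting 6: P = [[2, 6, 9], [8], [10]].
After inserting 7: P = [[2, 6, 7], [8, 9], [10]].
After inserting 5: P = [[2, 5, 7], [6, 9], [8], [10]].
After inserting 3: P = [[2, 3, 7], [5, 9], [6], [8], [10]].
After inserting 4: P = [[2, 3, 4], [5, 7], [6, 9], [8], [10]].
After inserting 1: P = [[1, 3, 4], [2, 7], [5, 9], [6], [8], [10]].

So P = [[1, 3, 4], [2, 7], [5, 9], [6], [8], [10]], Q = [[1, 2, 4], [3, 6], [5, 9], [7], [8], [10]].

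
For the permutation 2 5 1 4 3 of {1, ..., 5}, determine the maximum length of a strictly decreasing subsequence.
3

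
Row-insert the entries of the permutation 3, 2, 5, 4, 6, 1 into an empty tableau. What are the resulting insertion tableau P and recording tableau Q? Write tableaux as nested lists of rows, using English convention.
P = [[1, 4, 6], [2, 5], [3]], Q = [[1, 3, 5], [2, 4], [6]]

Insert each entry of the permutation into P by Schensted row insertion, recording in Q the position of each new cell.

Insert 3: appended to row 1. P = [[3]].
Insert 2: 2 bumps 3 from row 1; 3 starts row 2. P = [[2], [3]].
Insert 5: appended to row 1. P = [[2, 5], [3]].
Insert 4: 4 bumps 5 from row 1; 5 appends to row 2. P = [[2, 4], [3, 5]].
Insert 6: appended to row 1. P = [[2, 4, 6], [3, 5]].
Insert 1: 1 bumps 2 from row 1; 2 bumps 3 from row 2; 3 starts row 3. P = [[1, 4, 6], [2, 5], [3]].

So P = [[1, 4, 6], [2, 5], [3]], Q = [[1, 3, 5], [2, 4], [6]].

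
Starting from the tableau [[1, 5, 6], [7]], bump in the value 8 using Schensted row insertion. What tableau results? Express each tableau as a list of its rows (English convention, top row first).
8 is larger than every entry of row 1, so it is appended to row 1. The new tableau is [[1, 5, 6, 8], [7]].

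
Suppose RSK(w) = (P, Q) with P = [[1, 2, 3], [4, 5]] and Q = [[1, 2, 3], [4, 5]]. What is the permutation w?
1 4 5 2 3

Reverse the RSK construction: for i from n down to 1, find the cell of Q containing i, remove the entry at that cell from P, and reverse-bump it up through P; the value ejected from row 1 is w(i).

Step i=5: Q has 5 at row 2, column 2; remove 5 from row 2 of P and reverse-bump: 5 enters row 1 and ejects 3. So w(5) = 3. P is now [[1, 2, 5], [4]].
Step i=4: Q has 4 at row 2, column 1; remove 4 from row 2 of P and reverse-bump: 4 enters row 1 and ejects 2. So w(4) = 2. P is now [[1, 4, 5]].
Step i=3: Q has 3 at row 1, column 3; remove that cell from P, ejecting 5. So w(3) = 5. P is now [[1, 4]].
Step i=2: Q has 2 at row 1, column 2; remove that cell from P, ejecting 4. So w(2) = 4. P is now [[1]].
Step i=1: Q has 1 at row 1, column 1; remove that cell from P, ejecting 1. So w(1) = 1. P is now [].

So w = 1 4 5 2 3.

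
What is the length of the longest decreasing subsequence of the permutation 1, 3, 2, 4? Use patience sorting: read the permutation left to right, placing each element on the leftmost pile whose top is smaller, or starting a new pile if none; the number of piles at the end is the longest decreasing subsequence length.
2

1: new pile. tops = [1]
3: onto pile 1 (replacing 1). tops = [3]
2: new pile. tops = [3, 2]
4: onto pile 1 (replacing 3). tops = [4, 2]

2 piles, so the longest decreasing subsequence has length 2.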